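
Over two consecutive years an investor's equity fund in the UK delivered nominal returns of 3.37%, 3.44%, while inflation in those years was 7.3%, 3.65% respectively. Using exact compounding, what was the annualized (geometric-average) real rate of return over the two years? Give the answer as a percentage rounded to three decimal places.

Compound the nominal returns: 1.0337 × 1.0344 = 1.06925928.
Compound inflation: 1.0730 × 1.0365 = 1.11216450.
Deflate: 1.06925928 / 1.11216450 = 0.96142188.
Annualized real rate = 0.96142188^(1/2) − 1 = -1.9479% → -1.948%.

-1.948%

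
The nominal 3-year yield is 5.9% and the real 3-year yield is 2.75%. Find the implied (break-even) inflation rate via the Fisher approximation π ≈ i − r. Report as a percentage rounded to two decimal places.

π ≈ i − r = 5.9% − 2.75% → 3.15%.

3.15%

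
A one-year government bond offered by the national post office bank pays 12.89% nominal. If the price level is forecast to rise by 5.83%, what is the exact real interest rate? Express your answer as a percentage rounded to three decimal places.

By the Fisher equation, 1 + r = (1 + i)/(1 + π).
1 + r = 1.12890 / 1.05830 = 1.066711
r = 1.066711 − 1 = 6.6711%, i.e. 6.671%.

6.671%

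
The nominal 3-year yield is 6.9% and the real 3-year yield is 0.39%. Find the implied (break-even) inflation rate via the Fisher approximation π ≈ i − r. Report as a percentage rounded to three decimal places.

6.510%

π ≈ i − r = 6.9% − 0.39% → 6.510%.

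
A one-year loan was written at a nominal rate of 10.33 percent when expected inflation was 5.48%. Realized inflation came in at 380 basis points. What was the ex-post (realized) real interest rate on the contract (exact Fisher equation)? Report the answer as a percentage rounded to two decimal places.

Ex-post: (1 + 0.1033)/(1 + 0.0380) − 1 = 6.2909%
So the realized real rate is 6.29%.

6.29%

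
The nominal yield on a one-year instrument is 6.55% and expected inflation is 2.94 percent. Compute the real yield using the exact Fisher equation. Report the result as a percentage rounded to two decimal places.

1 + r = 1.06550 / 1.02940 = 1.035069
r = 1.035069 − 1 = 3.5069%, i.e. 3.51%.

3.51%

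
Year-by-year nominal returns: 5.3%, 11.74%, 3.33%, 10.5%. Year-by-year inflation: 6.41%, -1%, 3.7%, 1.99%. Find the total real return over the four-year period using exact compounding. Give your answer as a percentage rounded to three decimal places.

Compound the nominal returns: 1.0530 × 1.1174 × 1.0333 × 1.1050 = 1.343463.
Compound inflation: 1.0641 × 0.9900 × 1.0370 × 1.0199 = 1.114176.
Deflate: 1.343463 / 1.114176 = 1.205790.
Total real return = 1.205790 − 1 → 20.579%.

20.579%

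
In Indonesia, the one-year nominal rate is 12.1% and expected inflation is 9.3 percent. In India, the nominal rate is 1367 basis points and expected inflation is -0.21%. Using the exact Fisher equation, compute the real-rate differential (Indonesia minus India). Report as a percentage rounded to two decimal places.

-11.35%

Indonesia: (1 + 0.1210)/(1 + 0.0930) − 1 = 2.5618%
India: (1 + 0.1367)/(1 − 0.0021) − 1 = 13.9092%
Differential = 2.5618% − 13.9092% = -11.3475% → -11.35%.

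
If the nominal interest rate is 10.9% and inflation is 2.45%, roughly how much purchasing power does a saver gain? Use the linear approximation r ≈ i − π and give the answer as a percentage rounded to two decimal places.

8.45%

r ≈ i − π = 10.9% − 2.45% = 8.45%.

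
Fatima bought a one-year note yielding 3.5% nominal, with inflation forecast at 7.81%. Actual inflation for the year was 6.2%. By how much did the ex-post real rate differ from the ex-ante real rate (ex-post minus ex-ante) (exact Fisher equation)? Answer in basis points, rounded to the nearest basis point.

Ex-ante: (1 + 0.0350)/(1 + 0.0781) − 1 = -3.9978%
Ex-post: (1 + 0.0350)/(1 + 0.0620) − 1 = -2.5424%
Difference (ex-post − ex-ante) = 1.4554% → 146 basis points.

146 basis points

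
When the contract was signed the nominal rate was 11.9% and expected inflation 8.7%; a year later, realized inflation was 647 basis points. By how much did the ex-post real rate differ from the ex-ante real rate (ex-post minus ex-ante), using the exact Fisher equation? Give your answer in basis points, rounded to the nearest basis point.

Ex-ante: (1 + 0.1190)/(1 + 0.0870) − 1 = 2.9439%
Ex-post: (1 + 0.1190)/(1 + 0.0647) − 1 = 5.1000%
Difference (ex-post − ex-ante) = 2.1561% → 216 basis points.

216 basis points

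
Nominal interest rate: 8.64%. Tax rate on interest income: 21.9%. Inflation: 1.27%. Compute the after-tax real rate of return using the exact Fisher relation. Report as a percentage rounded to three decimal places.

After-tax nominal return = 8.64% × (1 − 0.219) = 6.74784%.
1 + r = 1.0674784 / 1.01270 = 1.054091
After-tax real rate = 1.054091 − 1 → 5.409%.

5.409%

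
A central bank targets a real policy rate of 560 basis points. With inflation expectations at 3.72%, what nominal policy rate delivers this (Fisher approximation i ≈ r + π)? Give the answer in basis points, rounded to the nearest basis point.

932 basis points

i ≈ r + π = 5.6% + 3.72% = 932 basis points.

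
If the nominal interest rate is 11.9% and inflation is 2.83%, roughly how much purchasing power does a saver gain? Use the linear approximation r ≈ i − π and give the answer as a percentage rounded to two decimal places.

r ≈ i − π = 11.9% − 2.83% = 9.07%.

9.07%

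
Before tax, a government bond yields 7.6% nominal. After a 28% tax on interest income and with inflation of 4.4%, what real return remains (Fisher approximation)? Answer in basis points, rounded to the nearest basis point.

After-tax nominal return = 7.6% × (1 − 0.28) = 5.4720%.
r ≈ 5.4720% − 4.4% → 107 basis points.

107 basis points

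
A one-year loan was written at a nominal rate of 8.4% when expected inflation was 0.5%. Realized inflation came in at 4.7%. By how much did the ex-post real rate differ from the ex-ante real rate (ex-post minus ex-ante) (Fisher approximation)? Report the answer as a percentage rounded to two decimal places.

Ex-ante: 8.4% − 0.5% = 7.900%
Ex-post: 8.4% − 4.7% = 3.700%
Difference (ex-post − ex-ante) = -4.2000% → -4.20%.

-4.20%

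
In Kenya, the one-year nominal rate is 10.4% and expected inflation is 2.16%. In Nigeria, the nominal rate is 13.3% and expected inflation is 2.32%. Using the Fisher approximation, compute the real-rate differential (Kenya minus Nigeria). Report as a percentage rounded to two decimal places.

Kenya: 10.4% − 2.16% = 8.240%
Nigeria: 13.3% − 2.32% = 10.980%
Differential = -2.740% → -2.74%.

-2.74%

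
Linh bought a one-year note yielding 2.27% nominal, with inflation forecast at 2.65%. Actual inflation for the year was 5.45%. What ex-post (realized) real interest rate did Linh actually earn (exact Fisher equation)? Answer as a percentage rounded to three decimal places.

Ex-post: (1 + 0.0227)/(1 + 0.0545) − 1 = -3.0156%
So the realized real rate is -3.016%.

-3.016%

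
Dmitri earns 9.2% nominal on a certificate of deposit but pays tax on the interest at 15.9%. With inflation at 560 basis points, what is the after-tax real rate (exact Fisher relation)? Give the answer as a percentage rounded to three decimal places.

2.024%

After-tax nominal return = 9.2% × (1 − 0.159) = 7.7372%.
1 + r = 1.077372 / 1.05600 = 1.020239
After-tax real rate = 1.020239 − 1 → 2.024%.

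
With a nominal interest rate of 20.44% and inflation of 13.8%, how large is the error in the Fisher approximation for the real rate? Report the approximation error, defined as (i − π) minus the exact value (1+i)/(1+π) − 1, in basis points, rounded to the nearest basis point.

Approximate: r ≈ 20.440% − 13.800% = 6.6400%
Exact: (1 + 0.2044)/(1 + 0.1380) − 1 = 5.8348%
Error = 6.6400% − 5.8348% = 0.8052% → 81 basis points.

81 basis points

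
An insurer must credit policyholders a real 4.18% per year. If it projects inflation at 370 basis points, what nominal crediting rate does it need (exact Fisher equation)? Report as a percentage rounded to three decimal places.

8.035%

(1 + i) = (1 + r)(1 + π) = 1.04180 × 1.03700 = 1.0803466
i = 1.0803466 − 1, so the required nominal rate is 8.035%.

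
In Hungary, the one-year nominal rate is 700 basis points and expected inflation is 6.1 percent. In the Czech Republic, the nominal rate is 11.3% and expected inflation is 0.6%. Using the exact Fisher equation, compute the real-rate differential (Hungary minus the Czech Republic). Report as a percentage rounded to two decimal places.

Hungary: (1 + 0.0700)/(1 + 0.0610) − 1 = 0.8483%
The Czech Republic: (1 + 0.1130)/(1 + 0.0060) − 1 = 10.6362%
Differential = 0.8483% − 10.6362% = -9.7879% → -9.79%.

-9.79%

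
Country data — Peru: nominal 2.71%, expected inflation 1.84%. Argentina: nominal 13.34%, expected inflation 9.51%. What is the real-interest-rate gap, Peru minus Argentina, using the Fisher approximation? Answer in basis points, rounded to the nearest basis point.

-296 basis points

Peru: 2.71% − 1.84% = 0.870%
Argentina: 13.34% − 9.51% = 3.830%
Differential = -2.960% → -296 basis points.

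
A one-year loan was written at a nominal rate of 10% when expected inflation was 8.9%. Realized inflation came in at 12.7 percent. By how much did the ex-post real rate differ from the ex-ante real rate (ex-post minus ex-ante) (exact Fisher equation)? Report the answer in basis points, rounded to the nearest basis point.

Ex-ante: (1 + 0.1000)/(1 + 0.0890) − 1 = 1.0101%
Ex-post: (1 + 0.1000)/(1 + 0.1270) − 1 = -2.3957%
Difference (ex-post − ex-ante) = -3.4058% → -341 basis points.

-341 basis points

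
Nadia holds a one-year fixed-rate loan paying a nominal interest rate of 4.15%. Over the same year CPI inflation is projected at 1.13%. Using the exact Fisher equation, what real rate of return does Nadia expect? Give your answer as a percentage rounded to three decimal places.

2.986%

By the Fisher equation, 1 + r = (1 + i)/(1 + π).
1 + r = 1.04150 / 1.01130 = 1.029863
r = 1.029863 − 1 = 2.9863%, i.e. 2.986%.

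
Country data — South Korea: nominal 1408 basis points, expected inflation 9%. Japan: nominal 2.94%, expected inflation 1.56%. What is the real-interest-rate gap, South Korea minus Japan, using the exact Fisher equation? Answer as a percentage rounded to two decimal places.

South Korea: (1 + 0.1408)/(1 + 0.0900) − 1 = 4.6606%
Japan: (1 + 0.0294)/(1 + 0.0156) − 1 = 1.3588%
Differential = 4.6606% − 1.3588% = 3.3017% → 3.30%.

3.30%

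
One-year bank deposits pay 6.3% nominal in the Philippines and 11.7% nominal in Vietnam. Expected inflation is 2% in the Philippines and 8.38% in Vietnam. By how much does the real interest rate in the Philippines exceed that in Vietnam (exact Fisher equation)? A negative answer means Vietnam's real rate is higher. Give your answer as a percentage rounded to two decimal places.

1.15%

The Philippines: (1 + 0.0630)/(1 + 0.0200) − 1 = 4.2157%
Vietnam: (1 + 0.1170)/(1 + 0.0838) − 1 = 3.0633%
Differential = 4.2157% − 3.0633% = 1.1524% → 1.15%.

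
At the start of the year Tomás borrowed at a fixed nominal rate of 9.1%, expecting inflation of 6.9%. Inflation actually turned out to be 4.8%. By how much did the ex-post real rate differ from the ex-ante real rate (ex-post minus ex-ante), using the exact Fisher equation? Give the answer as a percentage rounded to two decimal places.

2.05%

Ex-ante: (1 + 0.0910)/(1 + 0.0690) − 1 = 2.0580%
Ex-post: (1 + 0.0910)/(1 + 0.0480) − 1 = 4.1031%
Difference (ex-post − ex-ante) = 2.0451% → 2.05%.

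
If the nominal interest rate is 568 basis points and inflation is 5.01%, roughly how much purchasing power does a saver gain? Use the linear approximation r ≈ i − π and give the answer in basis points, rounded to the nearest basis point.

r ≈ i − π = 5.68% − 5.01% = 67 basis points.

67 basis points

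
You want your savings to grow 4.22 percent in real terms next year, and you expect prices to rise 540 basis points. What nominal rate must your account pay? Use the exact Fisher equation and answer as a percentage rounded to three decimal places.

(1 + i) = (1 + r)(1 + π) = 1.04220 × 1.05400 = 1.0984788
i = 1.0984788 − 1, so the required nominal rate is 9.848%.

9.848%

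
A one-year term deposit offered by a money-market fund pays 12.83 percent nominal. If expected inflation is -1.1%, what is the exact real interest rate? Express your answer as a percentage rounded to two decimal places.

By the Fisher identity, 1 + r = (1 + i)/(1 + π).
1 + r = 1.12830 / 0.98900 = 1.140849
r = 1.140849 − 1 = 14.0849%, i.e. 14.08%.

14.08%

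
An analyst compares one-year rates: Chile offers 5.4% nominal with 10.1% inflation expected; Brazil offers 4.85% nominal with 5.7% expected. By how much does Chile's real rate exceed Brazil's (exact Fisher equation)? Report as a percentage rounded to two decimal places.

-3.46%

Chile: (1 + 0.0540)/(1 + 0.1010) − 1 = -4.2688%
Brazil: (1 + 0.0485)/(1 + 0.0570) − 1 = -0.8042%
Differential = -4.2688% − (-0.8042%) = -3.4647% → -3.46%.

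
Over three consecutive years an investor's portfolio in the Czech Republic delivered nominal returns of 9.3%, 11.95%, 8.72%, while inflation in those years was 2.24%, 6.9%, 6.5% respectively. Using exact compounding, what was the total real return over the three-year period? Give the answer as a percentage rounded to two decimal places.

Compound the nominal returns: 1.0930 × 1.1195 × 1.0872 = 1.330313.
Compound inflation: 1.0224 × 1.0690 × 1.0650 = 1.163987.
Deflate: 1.330313 / 1.163987 = 1.142893.
Total real return = 1.142893 − 1 → 14.29%.

14.29%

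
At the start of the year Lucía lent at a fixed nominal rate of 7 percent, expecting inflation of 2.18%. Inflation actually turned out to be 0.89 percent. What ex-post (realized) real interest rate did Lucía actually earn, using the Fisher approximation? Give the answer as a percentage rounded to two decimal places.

6.11%

Ex-post: 7% − 0.89% = 6.110%
So the realized real rate is 6.11%.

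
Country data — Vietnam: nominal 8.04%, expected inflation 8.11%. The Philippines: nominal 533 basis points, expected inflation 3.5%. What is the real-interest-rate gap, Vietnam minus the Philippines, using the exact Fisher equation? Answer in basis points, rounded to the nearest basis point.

-183 basis points

Vietnam: (1 + 0.0804)/(1 + 0.0811) − 1 = -0.0647%
The Philippines: (1 + 0.0533)/(1 + 0.0350) − 1 = 1.7681%
Differential = -0.0647% − 1.7681% = -1.8329% → -183 basis points.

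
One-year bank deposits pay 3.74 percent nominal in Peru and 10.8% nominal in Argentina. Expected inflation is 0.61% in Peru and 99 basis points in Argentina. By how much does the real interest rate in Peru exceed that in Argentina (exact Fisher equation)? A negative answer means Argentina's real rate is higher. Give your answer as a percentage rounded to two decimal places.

Peru: (1 + 0.0374)/(1 + 0.0061) − 1 = 3.1110%
Argentina: (1 + 0.1080)/(1 + 0.0099) − 1 = 9.7138%
Differential = 3.1110% − 9.7138% = -6.6028% → -6.60%.

-6.60%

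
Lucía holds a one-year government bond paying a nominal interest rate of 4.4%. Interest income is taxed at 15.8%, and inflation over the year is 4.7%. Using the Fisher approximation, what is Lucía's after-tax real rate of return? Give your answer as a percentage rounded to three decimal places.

After-tax nominal return = 4.4% × (1 − 0.158) = 3.7048%.
r ≈ 3.7048% − 4.7% → -0.995%.

-0.995%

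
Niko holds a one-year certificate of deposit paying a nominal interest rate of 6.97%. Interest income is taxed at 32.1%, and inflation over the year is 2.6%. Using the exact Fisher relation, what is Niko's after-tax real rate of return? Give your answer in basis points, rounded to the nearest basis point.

After-tax nominal return = 6.97% × (1 − 0.321) = 4.73263%.
1 + r = 1.0473263 / 1.02600 = 1.020786
After-tax real rate = 1.020786 − 1 → 208 basis points.

208 basis points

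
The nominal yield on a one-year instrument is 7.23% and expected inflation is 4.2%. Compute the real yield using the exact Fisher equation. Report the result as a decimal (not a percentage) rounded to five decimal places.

1 + r = 1.07230 / 1.04200 = 1.029079
r = 1.029079 − 1 = 2.9079%, i.e. 0.02908.

0.02908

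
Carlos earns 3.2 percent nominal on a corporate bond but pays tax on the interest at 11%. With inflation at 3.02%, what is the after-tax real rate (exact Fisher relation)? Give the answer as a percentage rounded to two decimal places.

-0.17%

After-tax nominal return = 3.2% × (1 − 0.11) = 2.8480%.
1 + r = 1.02848 / 1.03020 = 0.998330
After-tax real rate = 0.998330 − 1 → -0.17%.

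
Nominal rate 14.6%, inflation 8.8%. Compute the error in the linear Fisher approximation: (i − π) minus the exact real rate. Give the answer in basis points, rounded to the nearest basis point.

47 basis points

Approximate: r ≈ 14.600% − 8.800% = 5.8000%
Exact: (1 + 0.1460)/(1 + 0.0880) − 1 = 5.3309%
Error = 5.8000% − 5.3309% = 0.4691% → 47 basis points.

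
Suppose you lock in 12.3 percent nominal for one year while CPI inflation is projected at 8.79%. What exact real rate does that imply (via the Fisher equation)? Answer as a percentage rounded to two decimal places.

By the Fisher equation, 1 + r = (1 + i)/(1 + π).
1 + r = 1.12300 / 1.08790 = 1.032264
r = 1.032264 − 1 = 3.2264%, i.e. 3.23%.

3.23%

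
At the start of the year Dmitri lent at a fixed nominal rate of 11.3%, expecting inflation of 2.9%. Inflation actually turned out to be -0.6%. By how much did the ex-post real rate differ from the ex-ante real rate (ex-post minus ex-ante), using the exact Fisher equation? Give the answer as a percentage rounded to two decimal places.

3.81%

Ex-ante: (1 + 0.1130)/(1 + 0.0290) − 1 = 8.1633%
Ex-post: (1 + 0.1130)/(1 − 0.0060) − 1 = 11.9718%
Difference (ex-post − ex-ante) = 3.8086% → 3.81%.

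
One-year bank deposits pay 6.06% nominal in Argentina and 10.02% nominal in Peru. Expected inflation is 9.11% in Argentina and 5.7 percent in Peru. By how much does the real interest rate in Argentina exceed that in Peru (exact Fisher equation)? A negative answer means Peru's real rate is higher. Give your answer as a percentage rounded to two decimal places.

-6.88%

Argentina: (1 + 0.0606)/(1 + 0.0911) − 1 = -2.7953%
Peru: (1 + 0.1002)/(1 + 0.0570) − 1 = 4.0870%
Differential = -2.7953% − 4.0870% = -6.8824% → -6.88%.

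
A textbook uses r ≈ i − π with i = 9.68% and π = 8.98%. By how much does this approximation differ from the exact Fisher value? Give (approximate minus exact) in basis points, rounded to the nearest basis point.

Approximate: r ≈ 9.680% − 8.980% = 0.7000%
Exact: (1 + 0.0968)/(1 + 0.0898) − 1 = 0.6423%
Error = 0.7000% − 0.6423% = 0.0577% → 6 basis points.

6 basis points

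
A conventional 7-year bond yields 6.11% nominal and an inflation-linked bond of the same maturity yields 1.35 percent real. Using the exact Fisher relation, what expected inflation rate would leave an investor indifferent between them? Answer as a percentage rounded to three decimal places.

(1 + π) = (1 + i)/(1 + r) = 1.06110 / 1.01350 = 1.046966
Break-even inflation = 1.046966 − 1 → 4.697%.

4.697%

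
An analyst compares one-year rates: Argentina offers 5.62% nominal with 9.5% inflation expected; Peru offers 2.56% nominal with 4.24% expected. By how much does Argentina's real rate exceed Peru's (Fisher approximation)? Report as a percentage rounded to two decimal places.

Argentina: 5.62% − 9.5% = -3.880%
Peru: 2.56% − 4.24% = -1.680%
Differential = -2.200% → -2.20%.

-2.20%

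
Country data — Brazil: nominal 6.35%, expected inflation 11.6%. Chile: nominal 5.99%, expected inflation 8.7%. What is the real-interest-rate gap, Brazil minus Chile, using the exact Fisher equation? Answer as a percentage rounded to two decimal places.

Brazil: (1 + 0.0635)/(1 + 0.1160) − 1 = -4.7043%
Chile: (1 + 0.0599)/(1 + 0.0870) − 1 = -2.4931%
Differential = -4.7043% − (-2.4931%) = -2.2112% → -2.21%.

-2.21%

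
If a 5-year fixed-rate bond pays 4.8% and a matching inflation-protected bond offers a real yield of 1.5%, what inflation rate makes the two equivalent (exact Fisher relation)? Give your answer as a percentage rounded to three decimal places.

3.251%

(1 + π) = (1 + i)/(1 + r) = 1.04800 / 1.01500 = 1.032512
Break-even inflation = 1.032512 − 1 → 3.251%.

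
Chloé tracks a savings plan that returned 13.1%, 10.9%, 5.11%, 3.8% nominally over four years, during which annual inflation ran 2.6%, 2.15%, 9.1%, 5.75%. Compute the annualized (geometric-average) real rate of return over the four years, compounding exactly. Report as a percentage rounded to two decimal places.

Nominal growth factor = 1.1310 × 1.1090 × 1.0511 × 1.0380 = 1.36847082
Price-level growth factor = 1.0260 × 1.0215 × 1.0910 × 1.0575 = 1.20917973
Real growth factor = 1.36847082 / 1.20917973 = 1.13173483
Annualized real rate = 1.13173483^(1/4) − 1 = 3.1421% → 3.14%.

3.14%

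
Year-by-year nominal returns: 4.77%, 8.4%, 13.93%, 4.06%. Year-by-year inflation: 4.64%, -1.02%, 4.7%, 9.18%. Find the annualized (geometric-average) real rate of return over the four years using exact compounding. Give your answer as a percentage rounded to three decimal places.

Compound the nominal returns: 1.0477 × 1.0840 × 1.1393 × 1.0406 = 1.34644353.
Compound inflation: 1.0464 × 0.9898 × 1.0470 × 1.0918 = 1.18395434.
Deflate: 1.34644353 / 1.18395434 = 1.13724279.
Annualized real rate = 1.13724279^(1/4) − 1 = 3.2674% → 3.267%.

3.267%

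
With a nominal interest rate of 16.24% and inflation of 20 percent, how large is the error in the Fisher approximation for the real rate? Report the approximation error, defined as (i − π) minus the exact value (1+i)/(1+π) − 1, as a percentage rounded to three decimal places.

-0.627%

Approximate: r ≈ 16.240% − 20.000% = -3.7600%
Exact: (1 + 0.1624)/(1 + 0.2000) − 1 = -3.1333%
Error = -3.7600% − (-3.1333%) = -0.6267% → -0.627%.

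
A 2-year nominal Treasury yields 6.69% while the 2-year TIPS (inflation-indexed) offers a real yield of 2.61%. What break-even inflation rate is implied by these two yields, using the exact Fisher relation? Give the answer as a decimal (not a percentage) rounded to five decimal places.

0.03976

(1 + π) = (1 + i)/(1 + r) = 1.06690 / 1.02610 = 1.039762
Break-even inflation = 1.039762 − 1 → 0.03976.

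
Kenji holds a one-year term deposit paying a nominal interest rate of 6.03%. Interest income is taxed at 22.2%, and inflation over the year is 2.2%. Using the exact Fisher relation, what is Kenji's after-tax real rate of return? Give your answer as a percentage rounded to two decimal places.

2.44%

After-tax nominal return = 6.03% × (1 − 0.222) = 4.69134%.
1 + r = 1.0469134 / 1.02200 = 1.024377
After-tax real rate = 1.024377 − 1 → 2.44%.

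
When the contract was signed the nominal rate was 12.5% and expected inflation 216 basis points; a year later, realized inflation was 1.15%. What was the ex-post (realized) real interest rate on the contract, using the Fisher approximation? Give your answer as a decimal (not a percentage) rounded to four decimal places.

0.1135

Ex-post: 12.5% − 1.15% = 11.350%
So the realized real rate is 0.1135.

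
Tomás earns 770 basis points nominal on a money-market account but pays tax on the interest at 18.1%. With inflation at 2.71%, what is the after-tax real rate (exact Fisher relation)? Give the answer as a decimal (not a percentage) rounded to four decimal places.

After-tax nominal return = 7.7% × (1 − 0.181) = 6.3063%.
1 + r = 1.063063 / 1.02710 = 1.035014
After-tax real rate = 1.035014 − 1 → 0.0350.

0.0350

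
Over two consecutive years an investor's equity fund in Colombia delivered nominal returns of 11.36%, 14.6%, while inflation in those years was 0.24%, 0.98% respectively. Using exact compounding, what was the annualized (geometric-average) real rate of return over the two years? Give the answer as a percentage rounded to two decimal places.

Compound the nominal returns: 1.1136 × 1.1460 = 1.27618560.
Compound inflation: 1.0024 × 1.0098 = 1.01222352.
Deflate: 1.27618560 / 1.01222352 = 1.26077450.
Annualized real rate = 1.26077450^(1/2) − 1 = 12.2842% → 12.28%.

12.28%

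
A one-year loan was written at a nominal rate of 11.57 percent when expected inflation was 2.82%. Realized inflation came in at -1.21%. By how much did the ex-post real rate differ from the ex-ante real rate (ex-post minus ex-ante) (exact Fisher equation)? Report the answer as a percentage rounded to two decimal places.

Ex-ante: (1 + 0.1157)/(1 + 0.0282) − 1 = 8.5100%
Ex-post: (1 + 0.1157)/(1 − 0.0121) − 1 = 12.9365%
Difference (ex-post − ex-ante) = 4.4265% → 4.43%.

4.43%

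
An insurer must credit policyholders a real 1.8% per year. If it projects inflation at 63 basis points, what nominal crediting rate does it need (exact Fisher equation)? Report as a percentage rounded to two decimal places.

2.44%

(1 + i) = (1 + r)(1 + π) = 1.01800 × 1.00630 = 1.0244134
i = 1.0244134 − 1, so the required nominal rate is 2.44%.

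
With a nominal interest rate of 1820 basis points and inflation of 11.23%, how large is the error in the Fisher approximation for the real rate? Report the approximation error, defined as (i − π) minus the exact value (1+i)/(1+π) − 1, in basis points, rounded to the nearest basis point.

Approximate: r ≈ 18.200% − 11.230% = 6.9700%
Exact: (1 + 0.1820)/(1 + 0.1123) − 1 = 6.2663%
Error = 6.9700% − 6.2663% = 0.7037% → 70 basis points.

70 basis points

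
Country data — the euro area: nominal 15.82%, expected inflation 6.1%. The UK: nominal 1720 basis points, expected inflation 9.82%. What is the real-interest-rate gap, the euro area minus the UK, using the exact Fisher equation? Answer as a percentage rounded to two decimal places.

2.44%

The euro area: (1 + 0.1582)/(1 + 0.0610) − 1 = 9.1612%
The UK: (1 + 0.1720)/(1 + 0.0982) − 1 = 6.7201%
Differential = 9.1612% − 6.7201% = 2.4411% → 2.44%.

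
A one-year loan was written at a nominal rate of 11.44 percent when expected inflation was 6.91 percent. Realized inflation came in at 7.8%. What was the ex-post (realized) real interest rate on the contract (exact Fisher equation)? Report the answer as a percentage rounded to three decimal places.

3.377%

Ex-post: (1 + 0.1144)/(1 + 0.0780) − 1 = 3.3766%
So the realized real rate is 3.377%.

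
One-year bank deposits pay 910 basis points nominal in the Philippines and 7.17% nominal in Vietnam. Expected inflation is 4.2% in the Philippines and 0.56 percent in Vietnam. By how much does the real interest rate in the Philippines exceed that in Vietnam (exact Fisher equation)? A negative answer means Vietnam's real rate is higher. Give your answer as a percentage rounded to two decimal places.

The Philippines: (1 + 0.0910)/(1 + 0.0420) − 1 = 4.7025%
Vietnam: (1 + 0.0717)/(1 + 0.0056) − 1 = 6.5732%
Differential = 4.7025% − 6.5732% = -1.8707% → -1.87%.

-1.87%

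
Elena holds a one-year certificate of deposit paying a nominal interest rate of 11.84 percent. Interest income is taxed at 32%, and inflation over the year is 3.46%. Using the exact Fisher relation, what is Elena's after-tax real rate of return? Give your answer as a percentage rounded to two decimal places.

4.44%

After-tax nominal return = 11.84% × (1 − 0.32) = 8.0512%.
1 + r = 1.080512 / 1.03460 = 1.044377
After-tax real rate = 1.044377 − 1 → 4.44%.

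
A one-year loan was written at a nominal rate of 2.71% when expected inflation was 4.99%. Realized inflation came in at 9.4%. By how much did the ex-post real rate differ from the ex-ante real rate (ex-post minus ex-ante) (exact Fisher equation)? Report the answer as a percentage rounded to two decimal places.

-3.94%

Ex-ante: (1 + 0.0271)/(1 + 0.0499) − 1 = -2.1716%
Ex-post: (1 + 0.0271)/(1 + 0.0940) − 1 = -6.1152%
Difference (ex-post − ex-ante) = -3.9435% → -3.94%.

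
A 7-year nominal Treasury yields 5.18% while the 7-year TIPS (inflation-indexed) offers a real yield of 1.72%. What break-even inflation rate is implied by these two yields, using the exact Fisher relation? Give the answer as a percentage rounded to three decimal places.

3.401%

(1 + π) = (1 + i)/(1 + r) = 1.05180 / 1.01720 = 1.0340149
Break-even inflation = 1.0340149 − 1 → 3.401%.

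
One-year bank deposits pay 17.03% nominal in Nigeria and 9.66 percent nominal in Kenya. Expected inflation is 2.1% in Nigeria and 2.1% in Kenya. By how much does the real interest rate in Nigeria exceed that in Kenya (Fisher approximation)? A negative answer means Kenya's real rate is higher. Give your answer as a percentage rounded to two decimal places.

7.37%

Nigeria: 17.03% − 2.1% = 14.930%
Kenya: 9.66% − 2.1% = 7.560%
Differential = 7.370% → 7.37%.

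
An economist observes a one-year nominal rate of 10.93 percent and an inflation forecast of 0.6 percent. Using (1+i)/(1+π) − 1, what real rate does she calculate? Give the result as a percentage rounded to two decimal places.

10.27%

1 + r = 1.10930 / 1.00600 = 1.102684
r = 1.102684 − 1 = 10.2684%, i.e. 10.27%.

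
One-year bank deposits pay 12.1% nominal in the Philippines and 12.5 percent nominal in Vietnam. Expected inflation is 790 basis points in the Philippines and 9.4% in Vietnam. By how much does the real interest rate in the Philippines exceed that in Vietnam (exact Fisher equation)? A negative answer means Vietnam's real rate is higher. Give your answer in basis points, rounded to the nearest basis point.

The Philippines: (1 + 0.1210)/(1 + 0.0790) − 1 = 3.8925%
Vietnam: (1 + 0.1250)/(1 + 0.0940) − 1 = 2.8336%
Differential = 3.8925% − 2.8336% = 1.0589% → 106 basis points.

106 basis points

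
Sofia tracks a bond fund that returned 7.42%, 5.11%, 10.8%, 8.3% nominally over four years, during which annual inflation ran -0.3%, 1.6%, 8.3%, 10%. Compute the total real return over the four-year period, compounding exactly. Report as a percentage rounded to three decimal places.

12.276%

Nominal growth factor = 1.0742 × 1.0511 × 1.1080 × 1.0830 = 1.354869
Price-level growth factor = 0.9970 × 1.0160 × 1.0830 × 1.1000 = 1.206730
Real growth factor = 1.354869 / 1.206730 = 1.122761
Total real return = 1.122761 − 1 → 12.276%.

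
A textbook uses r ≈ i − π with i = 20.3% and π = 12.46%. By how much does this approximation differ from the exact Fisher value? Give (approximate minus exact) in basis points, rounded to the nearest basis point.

Approximate: r ≈ 20.300% − 12.460% = 7.8400%
Exact: (1 + 0.2030)/(1 + 0.1246) − 1 = 6.9714%
Error = 7.8400% − 6.9714% = 0.8686% → 87 basis points.

87 basis points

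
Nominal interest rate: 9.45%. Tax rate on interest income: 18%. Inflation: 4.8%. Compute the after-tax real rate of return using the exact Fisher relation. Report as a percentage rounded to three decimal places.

2.814%

After-tax nominal return = 9.45% × (1 − 0.18) = 7.7490%.
1 + r = 1.07749 / 1.04800 = 1.028139
After-tax real rate = 1.028139 − 1 → 2.814%.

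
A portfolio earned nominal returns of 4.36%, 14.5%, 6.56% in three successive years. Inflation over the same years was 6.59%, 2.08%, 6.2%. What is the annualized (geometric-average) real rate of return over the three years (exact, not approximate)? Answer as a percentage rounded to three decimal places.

3.288%

Nominal growth factor = 1.0436 × 1.1450 × 1.0656 = 1.27330888
Price-level growth factor = 1.0659 × 1.0208 × 1.0620 = 1.15553110
Real growth factor = 1.27330888 / 1.15553110 = 1.10192523
Annualized real rate = 1.10192523^(1/3) − 1 = 3.2882% → 3.288%.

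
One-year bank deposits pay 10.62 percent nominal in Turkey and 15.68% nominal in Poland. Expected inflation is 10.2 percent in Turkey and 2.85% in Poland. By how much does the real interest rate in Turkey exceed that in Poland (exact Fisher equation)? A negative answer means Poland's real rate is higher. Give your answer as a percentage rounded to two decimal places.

-12.09%

Turkey: (1 + 0.1062)/(1 + 0.1020) − 1 = 0.3811%
Poland: (1 + 0.1568)/(1 + 0.0285) − 1 = 12.4745%
Differential = 0.3811% − 12.4745% = -12.0934% → -12.09%.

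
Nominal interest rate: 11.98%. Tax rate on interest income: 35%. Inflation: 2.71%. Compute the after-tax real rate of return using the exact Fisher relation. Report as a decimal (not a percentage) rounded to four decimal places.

After-tax nominal return = 11.98% × (1 − 0.35) = 7.7870%.
1 + r = 1.07787 / 1.02710 = 1.049430
After-tax real rate = 1.049430 − 1 → 0.0494.

0.0494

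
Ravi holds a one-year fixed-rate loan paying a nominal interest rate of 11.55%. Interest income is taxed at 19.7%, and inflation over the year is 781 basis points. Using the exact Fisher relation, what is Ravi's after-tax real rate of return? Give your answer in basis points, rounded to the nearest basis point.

After-tax nominal return = 11.55% × (1 − 0.197) = 9.27465%.
1 + r = 1.0927465 / 1.07810 = 1.013585
After-tax real rate = 1.013585 − 1 → 136 basis points.

136 basis points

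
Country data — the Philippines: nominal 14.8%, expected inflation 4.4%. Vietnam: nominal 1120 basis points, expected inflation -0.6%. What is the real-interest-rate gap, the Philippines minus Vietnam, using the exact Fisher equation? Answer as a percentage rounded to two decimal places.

The Philippines: (1 + 0.1480)/(1 + 0.0440) − 1 = 9.9617%
Vietnam: (1 + 0.1120)/(1 − 0.0060) − 1 = 11.8712%
Differential = 9.9617% − 11.8712% = -1.9095% → -1.91%.

-1.91%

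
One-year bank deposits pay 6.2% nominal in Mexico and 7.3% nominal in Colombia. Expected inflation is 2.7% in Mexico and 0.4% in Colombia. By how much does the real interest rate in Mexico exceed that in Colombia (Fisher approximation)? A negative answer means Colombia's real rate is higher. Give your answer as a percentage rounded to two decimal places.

-3.40%

Mexico: 6.2% − 2.7% = 3.500%
Colombia: 7.3% − 0.4% = 6.900%
Differential = -3.400% → -3.40%.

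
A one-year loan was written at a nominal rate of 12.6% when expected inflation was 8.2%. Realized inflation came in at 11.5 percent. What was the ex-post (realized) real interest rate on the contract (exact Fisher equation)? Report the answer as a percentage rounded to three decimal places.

0.987%

Ex-post: (1 + 0.1260)/(1 + 0.1150) − 1 = 0.98655%
So the realized real rate is 0.987%.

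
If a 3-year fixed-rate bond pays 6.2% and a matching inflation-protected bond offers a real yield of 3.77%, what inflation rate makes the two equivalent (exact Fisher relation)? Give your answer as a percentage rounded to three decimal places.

(1 + π) = (1 + i)/(1 + r) = 1.06200 / 1.03770 = 1.023417
Break-even inflation = 1.023417 − 1 → 2.342%.

2.342%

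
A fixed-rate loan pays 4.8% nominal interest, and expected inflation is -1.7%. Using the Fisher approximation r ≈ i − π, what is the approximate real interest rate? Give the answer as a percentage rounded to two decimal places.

6.50%

r ≈ i − π = 4.8% − (-1.7%) = 6.50%.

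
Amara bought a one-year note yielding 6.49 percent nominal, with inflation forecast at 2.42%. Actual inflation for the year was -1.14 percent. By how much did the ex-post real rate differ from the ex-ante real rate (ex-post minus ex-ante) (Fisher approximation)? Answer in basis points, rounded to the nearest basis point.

Ex-ante: 6.49% − 2.42% = 4.070%
Ex-post: 6.49% − (-1.14%) = 7.630%
Difference (ex-post − ex-ante) = 3.5600% → 356 basis points.

356 basis points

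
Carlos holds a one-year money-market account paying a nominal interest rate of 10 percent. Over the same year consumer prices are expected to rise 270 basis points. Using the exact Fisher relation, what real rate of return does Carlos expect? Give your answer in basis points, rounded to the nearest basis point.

711 basis points

1 + r = 1.10000 / 1.02700 = 1.071081
r = 1.071081 − 1 = 7.1081%, i.e. 711 basis points.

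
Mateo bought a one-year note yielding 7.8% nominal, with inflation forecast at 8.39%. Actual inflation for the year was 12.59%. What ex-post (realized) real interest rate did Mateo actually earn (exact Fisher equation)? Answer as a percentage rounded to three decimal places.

-4.254%

Ex-post: (1 + 0.0780)/(1 + 0.1259) − 1 = -4.2544%
So the realized real rate is -4.254%.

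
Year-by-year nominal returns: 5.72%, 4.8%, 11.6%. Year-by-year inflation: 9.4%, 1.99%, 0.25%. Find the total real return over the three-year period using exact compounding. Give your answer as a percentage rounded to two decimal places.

10.54%

Compound the nominal returns: 1.0572 × 1.0480 × 1.1160 = 1.236467.
Compound inflation: 1.0940 × 1.0199 × 1.0025 = 1.118560.
Deflate: 1.236467 / 1.118560 = 1.105410.
Total real return = 1.105410 − 1 → 10.54%.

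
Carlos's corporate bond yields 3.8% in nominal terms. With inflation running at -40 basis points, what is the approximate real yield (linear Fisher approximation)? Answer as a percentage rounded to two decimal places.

4.20%

r ≈ i − π = 3.8% − (-0.4%) = 4.20%.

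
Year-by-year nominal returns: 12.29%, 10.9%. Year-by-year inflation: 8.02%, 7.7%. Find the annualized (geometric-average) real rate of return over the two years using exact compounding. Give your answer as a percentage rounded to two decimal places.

Compound the nominal returns: 1.1229 × 1.1090 = 1.24529610.
Compound inflation: 1.0802 × 1.0770 = 1.16337540.
Deflate: 1.24529610 / 1.16337540 = 1.07041639.
Annualized real rate = 1.07041639^(1/2) − 1 = 3.4609% → 3.46%.

3.46%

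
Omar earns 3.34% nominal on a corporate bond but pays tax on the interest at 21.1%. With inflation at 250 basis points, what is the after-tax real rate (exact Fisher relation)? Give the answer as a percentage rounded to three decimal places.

After-tax nominal return = 3.34% × (1 − 0.211) = 2.63526%.
1 + r = 1.0263526 / 1.02500 = 1.001320
After-tax real rate = 1.001320 − 1 → 0.132%.

0.132%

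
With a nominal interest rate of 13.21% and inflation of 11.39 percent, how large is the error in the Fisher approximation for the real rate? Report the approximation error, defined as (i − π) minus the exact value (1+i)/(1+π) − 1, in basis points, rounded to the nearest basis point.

Approximate: r ≈ 13.210% − 11.390% = 1.8200%
Exact: (1 + 0.1321)/(1 + 0.1139) − 1 = 1.6339%
Error = 1.8200% − 1.6339% = 0.1861% → 19 basis points.

19 basis points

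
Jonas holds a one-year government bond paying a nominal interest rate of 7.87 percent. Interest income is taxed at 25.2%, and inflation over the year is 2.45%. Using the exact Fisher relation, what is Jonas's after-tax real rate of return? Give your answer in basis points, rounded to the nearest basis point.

335 basis points

After-tax nominal return = 7.87% × (1 − 0.252) = 5.88676%.
1 + r = 1.0588676 / 1.02450 = 1.033546
After-tax real rate = 1.033546 − 1 → 335 basis points.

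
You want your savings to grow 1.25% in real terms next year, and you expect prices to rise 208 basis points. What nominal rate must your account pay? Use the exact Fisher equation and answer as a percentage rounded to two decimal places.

(1 + i) = (1 + r)(1 + π) = 1.01250 × 1.02080 = 1.03356
i = 1.03356 − 1, so the required nominal rate is 3.36%.

3.36%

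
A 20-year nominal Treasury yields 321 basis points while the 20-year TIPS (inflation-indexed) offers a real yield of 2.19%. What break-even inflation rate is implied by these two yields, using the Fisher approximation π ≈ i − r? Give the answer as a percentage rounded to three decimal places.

1.020%

π ≈ i − r = 3.21% − 2.19% → 1.020%.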